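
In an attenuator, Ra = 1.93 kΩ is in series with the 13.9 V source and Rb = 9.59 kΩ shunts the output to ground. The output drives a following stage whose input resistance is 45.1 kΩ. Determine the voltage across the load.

The load sits in parallel with Rb: Rb‖R_L = (9.59 × 45.1) / (9.59 + 45.1) = 7.908 kΩ.
V_out = 13.9 × 7.908 / (1.93 + 7.908) = 13.9 × 7.908/9.838 = 11.2 V.

V_out ≈ 11.2 V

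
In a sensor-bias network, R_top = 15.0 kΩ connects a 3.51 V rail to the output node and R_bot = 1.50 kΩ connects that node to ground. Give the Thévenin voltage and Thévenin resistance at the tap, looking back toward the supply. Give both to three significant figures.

V_th is the open-circuit tap voltage: 3.51 × 1.50/(15.0 + 1.50) = 0.319 V.
With the supply zeroed, R_top and R_bot appear in parallel from the tap: R_th = R_top‖R_bot = (15.0 × 1.50)/16.50 = 1.36 kΩ.

V_th = 0.319 V, R_th = 1.36 kΩ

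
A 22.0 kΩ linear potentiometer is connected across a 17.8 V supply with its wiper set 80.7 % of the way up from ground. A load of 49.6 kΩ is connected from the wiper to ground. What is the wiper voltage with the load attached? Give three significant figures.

V ≈ 13.4 V

The wiper splits the pot into (1−α)R = 4.246 kΩ above and αR = 17.75 kΩ below.
Lower section ‖ load = 13.07 kΩ.
V_wiper = 17.8 × 13.07/(4.246 + 13.07) = 13.4 V.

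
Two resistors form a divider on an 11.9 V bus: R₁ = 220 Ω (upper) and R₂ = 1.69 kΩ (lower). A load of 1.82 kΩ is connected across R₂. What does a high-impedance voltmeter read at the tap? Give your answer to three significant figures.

V_out ≈ 9.51 V

The load sits in parallel with R₂: R₂‖R_L = (1690 × 1820) / (1690 + 1820) = 876.3 Ω.
V_out = 11.9 × 876.3 / (220 + 876.3) = 11.9 × 876.3/1096 = 9.51 V.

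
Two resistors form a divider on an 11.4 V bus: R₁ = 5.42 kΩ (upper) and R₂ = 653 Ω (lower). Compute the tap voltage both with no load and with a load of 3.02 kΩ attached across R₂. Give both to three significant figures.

Open-circuit: V = 11.4 × 653/(5420 + 653) = 1.23 V.
With the load, R₂ becomes R₂‖R_L = 536.9 Ω, so V = 11.4 × 536.9/5957 = 1.03 V.

Unloaded: 1.23 V; loaded: 1.03 V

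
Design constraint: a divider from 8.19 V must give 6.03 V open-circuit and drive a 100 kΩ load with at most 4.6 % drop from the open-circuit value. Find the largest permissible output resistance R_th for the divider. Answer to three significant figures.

Loading drop = R_th/(R_th + R_L) ≤ 0.0460, so R_th ≤ R_L · ε/(1−ε) = 100 kΩ × 0.0460/0.9540 = 4.82 kΩ.
(Any R1, R2 with R2/(R1+R2) = 0.736 and R1‖R2 ≤ 4.82 kΩ will meet the spec.)

R_th ≤ 4.82 kΩ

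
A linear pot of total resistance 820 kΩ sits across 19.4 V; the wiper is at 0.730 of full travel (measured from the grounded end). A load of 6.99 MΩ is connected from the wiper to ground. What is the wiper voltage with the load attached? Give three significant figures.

V ≈ 13.8 V

The wiper splits the pot into (1−α)R = 221.4 kΩ above and αR = 598.6 kΩ below.
Lower section ‖ load = 551.4 kΩ.
V_wiper = 19.4 × 551.4/(221.4 + 551.4) = 13.8 V.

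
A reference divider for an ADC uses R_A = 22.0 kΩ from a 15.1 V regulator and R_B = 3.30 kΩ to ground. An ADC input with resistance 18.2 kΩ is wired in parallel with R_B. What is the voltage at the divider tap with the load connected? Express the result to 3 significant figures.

V_out ≈ 1.70 V

The load sits in parallel with R_B: R_B‖R_L = (3.30 × 18.2) / (3.30 + 18.2) = 2.793 kΩ.
V_out = 15.1 × 2.793 / (22.0 + 2.793) = 15.1 × 2.793/24.79 = 1.70 V.
(Unloaded it would have been 1.97 V.)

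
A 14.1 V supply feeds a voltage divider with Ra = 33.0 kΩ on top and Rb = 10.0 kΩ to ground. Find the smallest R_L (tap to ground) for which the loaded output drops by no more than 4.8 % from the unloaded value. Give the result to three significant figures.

R_L(min) ≈ 152 kΩ

Output resistance R_th = Ra‖Rb = (33.0 × 10.0)/43.00 = 7.674 kΩ.
The fractional drop is R_th/(R_th + R_L); requiring this ≤ 0.0480 gives R_L ≥ R_th(1/0.0480 − 1) = 7.674 × 19.83 = 152 kΩ.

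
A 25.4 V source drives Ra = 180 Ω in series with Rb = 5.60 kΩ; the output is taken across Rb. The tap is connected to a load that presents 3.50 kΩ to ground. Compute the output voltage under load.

V_out ≈ 23.4 V

The load sits in parallel with Rb: Rb‖R_L = (5600 × 3500) / (5600 + 3500) = 2154 Ω.
V_out = 25.4 × 2154 / (180 + 2154) = 25.4 × 2154/2334 = 23.4 V.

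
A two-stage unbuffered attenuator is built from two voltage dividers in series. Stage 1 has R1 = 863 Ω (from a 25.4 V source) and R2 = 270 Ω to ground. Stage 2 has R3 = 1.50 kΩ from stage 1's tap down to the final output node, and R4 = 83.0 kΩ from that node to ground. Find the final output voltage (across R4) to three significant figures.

Stage 2 presents R3+R4 = 84500 Ω as a load on stage 1's tap.
Stage 1's lower leg becomes R2‖(R3+R4) = 269.1 Ω, so V_mid = 25.4 × 269.1/1132 = 6.038 V.
Stage 2 is itself unloaded: V_out = V_mid × R4/(R3+R4) = 6.038 × 83000/84500 = 5.93 V.

V_out ≈ 5.93 V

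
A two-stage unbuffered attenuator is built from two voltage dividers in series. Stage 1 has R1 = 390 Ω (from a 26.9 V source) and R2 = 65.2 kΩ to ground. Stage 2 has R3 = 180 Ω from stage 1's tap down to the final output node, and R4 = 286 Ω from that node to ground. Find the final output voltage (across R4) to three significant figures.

V_out ≈ 8.96 V

Stage 2 presents R3+R4 = 466.0 Ω as a load on stage 1's tap.
Stage 1's lower leg becomes R2‖(R3+R4) = 462.7 Ω, so V_mid = 26.9 × 462.7/852.7 = 14.60 V.
Stage 2 is itself unloaded: V_out = V_mid × R4/(R3+R4) = 14.60 × 286/466.0 = 8.96 V.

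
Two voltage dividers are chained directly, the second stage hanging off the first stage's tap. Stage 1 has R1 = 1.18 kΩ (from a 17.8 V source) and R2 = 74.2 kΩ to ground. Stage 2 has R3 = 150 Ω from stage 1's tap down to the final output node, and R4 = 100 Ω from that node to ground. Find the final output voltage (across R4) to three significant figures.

Stage 2 presents R3+R4 = 250.0 Ω as a load on stage 1's tap.
Stage 1's lower leg becomes R2‖(R3+R4) = 249.2 Ω, so V_mid = 17.8 × 249.2/1429 = 3.103 V.
Stage 2 is itself unloaded: V_out = V_mid × R4/(R3+R4) = 3.103 × 100/250.0 = 1.24 V.

V_out ≈ 1.24 V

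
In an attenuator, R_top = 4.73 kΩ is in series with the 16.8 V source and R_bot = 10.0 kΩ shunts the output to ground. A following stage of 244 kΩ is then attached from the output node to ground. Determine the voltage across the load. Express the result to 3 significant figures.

V_out ≈ 11.3 V

The load sits in parallel with R_bot: R_bot‖R_L = (10.0 × 244) / (10.0 + 244) = 9.606 kΩ.
V_out = 16.8 × 9.606 / (4.73 + 9.606) = 16.8 × 9.606/14.34 = 11.3 V.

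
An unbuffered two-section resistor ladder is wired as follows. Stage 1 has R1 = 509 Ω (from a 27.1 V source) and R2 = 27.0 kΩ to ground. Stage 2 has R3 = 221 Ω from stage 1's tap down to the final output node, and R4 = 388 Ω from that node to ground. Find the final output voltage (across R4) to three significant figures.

Stage 2 presents R3+R4 = 609.0 Ω as a load on stage 1's tap.
Stage 1's lower leg becomes R2‖(R3+R4) = 595.6 Ω, so V_mid = 27.1 × 595.6/1105 = 14.61 V.
Stage 2 is itself unloaded: V_out = V_mid × R4/(R3+R4) = 14.61 × 388/609.0 = 9.31 V.

V_out ≈ 9.31 V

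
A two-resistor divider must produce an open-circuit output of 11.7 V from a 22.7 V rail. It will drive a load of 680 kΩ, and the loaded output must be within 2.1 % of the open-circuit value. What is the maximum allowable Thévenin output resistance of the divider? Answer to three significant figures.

R_th ≤ 14.6 kΩ

Loading drop = R_th/(R_th + R_L) ≤ 0.0210, so R_th ≤ R_L · ε/(1−ε) = 680 kΩ × 0.0210/0.9790 = 14.6 kΩ.
(Any R1, R2 with R2/(R1+R2) = 0.515 and R1‖R2 ≤ 14.6 kΩ will meet the spec.)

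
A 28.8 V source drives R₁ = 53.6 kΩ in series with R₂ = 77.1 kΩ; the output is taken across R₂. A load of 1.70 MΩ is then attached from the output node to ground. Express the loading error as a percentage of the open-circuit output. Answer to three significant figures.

The divider's output (Thévenin) resistance is R₁‖R₂ = 31.62 kΩ.
Fractional drop under load = R_th/(R_th + R_L) = 31.62 / (31.62 + 1700) = 0.01826.
So the output falls by 1.83 %.

1.83 %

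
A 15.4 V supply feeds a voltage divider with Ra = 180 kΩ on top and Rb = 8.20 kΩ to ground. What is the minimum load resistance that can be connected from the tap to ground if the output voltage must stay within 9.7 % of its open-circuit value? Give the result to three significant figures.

Output resistance R_th = Ra‖Rb = (180 × 8.20)/188.2 = 7.843 kΩ.
The fractional drop is R_th/(R_th + R_L); requiring this ≤ 0.0970 gives R_L ≥ R_th(1/0.0970 − 1) = 7.843 × 9.309 = 73.0 kΩ.

R_L(min) ≈ 73.0 kΩ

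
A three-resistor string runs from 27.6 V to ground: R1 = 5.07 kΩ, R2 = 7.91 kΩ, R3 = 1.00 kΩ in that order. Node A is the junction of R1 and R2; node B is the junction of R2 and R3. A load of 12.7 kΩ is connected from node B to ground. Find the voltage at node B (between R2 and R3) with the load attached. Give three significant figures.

At node B, R3 is in parallel with the load: R3‖R_L = 0.9270 kΩ.
Below node A the resistance is R2 + (R3‖R_L) = 8.837 kΩ, so V_A = 27.6 × 8.837/13.91 = 17.54 V.
Then V_B = V_A × (R3‖R_L)/(R2 + R3‖R_L) = 17.54 × 0.9270/8.837 = 1.84 V.

V ≈ 1.84 V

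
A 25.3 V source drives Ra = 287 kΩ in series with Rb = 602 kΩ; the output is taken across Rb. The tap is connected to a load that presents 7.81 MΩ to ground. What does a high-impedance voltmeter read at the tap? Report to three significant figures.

V_out ≈ 16.7 V

The load sits in parallel with Rb: Rb‖R_L = (602 × 7810) / (602 + 7810) = 558.9 kΩ.
V_out = 25.3 × 558.9 / (287 + 558.9) = 25.3 × 558.9/845.9 = 16.7 V.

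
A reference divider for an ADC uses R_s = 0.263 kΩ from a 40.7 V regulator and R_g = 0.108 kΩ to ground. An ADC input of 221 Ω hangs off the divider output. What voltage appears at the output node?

V_out ≈ 8.80 V

The load sits in parallel with R_g: R_g‖R_L = (108 × 221) / (108 + 221) = 72.55 Ω.
V_out = 40.7 × 72.55 / (263 + 72.55) = 40.7 × 72.55/335.5 = 8.80 V.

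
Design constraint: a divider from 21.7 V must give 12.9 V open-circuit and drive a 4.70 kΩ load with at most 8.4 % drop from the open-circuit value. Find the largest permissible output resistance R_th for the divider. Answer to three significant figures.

Loading drop = R_th/(R_th + R_L) ≤ 0.0840, so R_th ≤ R_L · ε/(1−ε) = 4.70 kΩ × 0.0840/0.9160 = 431 Ω.

R_th ≤ 431 Ω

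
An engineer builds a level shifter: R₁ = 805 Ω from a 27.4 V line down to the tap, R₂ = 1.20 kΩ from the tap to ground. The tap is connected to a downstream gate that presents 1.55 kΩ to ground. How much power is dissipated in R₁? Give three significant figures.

P ≈ 275 mW

Total resistance from the source is R₁ + (R₂‖R_L) = 1481 Ω, so I = 27.4/1481 Ω = 18.50 mA.
P = I²·R₁ = (18.50 mA)² × 805 Ω = 275 mW.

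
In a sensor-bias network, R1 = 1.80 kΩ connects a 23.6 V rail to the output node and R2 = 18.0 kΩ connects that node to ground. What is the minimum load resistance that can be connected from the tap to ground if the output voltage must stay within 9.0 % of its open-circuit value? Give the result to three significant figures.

R_L(min) ≈ 16.5 kΩ

Output resistance R_th = R1‖R2 = (1.80 × 18.0)/19.80 = 1.636 kΩ.
The fractional drop is R_th/(R_th + R_L); requiring this ≤ 0.0900 gives R_L ≥ R_th(1/0.0900 − 1) = 1.636 × 10.11 = 16.5 kΩ.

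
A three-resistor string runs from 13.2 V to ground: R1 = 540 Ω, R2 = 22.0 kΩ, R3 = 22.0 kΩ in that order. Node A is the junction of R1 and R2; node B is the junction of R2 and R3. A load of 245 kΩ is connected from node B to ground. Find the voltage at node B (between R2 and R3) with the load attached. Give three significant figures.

V ≈ 6.24 V

At node B, R3 is in parallel with the load: R3‖R_L = 20190 Ω.
Below node A the resistance is R2 + (R3‖R_L) = 42190 Ω, so V_A = 13.2 × 42190/42730 = 13.03 V.
Then V_B = V_A × (R3‖R_L)/(R2 + R3‖R_L) = 13.03 × 20190/42190 = 6.24 V.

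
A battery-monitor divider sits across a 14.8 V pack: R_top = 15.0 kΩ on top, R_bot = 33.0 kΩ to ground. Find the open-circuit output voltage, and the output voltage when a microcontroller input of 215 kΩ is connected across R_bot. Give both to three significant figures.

Unloaded: 10.2 V; loaded: 9.71 V

Open-circuit: V = 14.8 × 33.0/(15.0 + 33.0) = 10.2 V.
With the load, R_bot becomes R_bot‖R_L = 28.61 kΩ, so V = 14.8 × 28.61/43.61 = 9.71 V.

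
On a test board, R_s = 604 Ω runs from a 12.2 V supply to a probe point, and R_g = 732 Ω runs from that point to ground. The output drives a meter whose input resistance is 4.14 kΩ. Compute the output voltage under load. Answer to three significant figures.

The load sits in parallel with R_g: R_g‖R_L = (732 × 4140) / (732 + 4140) = 622.0 Ω.
V_out = 12.2 × 622.0 / (604 + 622.0) = 12.2 × 622.0/1226 = 6.19 V.

V_out ≈ 6.19 V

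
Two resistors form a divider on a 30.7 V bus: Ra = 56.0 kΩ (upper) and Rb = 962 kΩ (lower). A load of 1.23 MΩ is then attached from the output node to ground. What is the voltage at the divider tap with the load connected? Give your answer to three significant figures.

The load sits in parallel with Rb: Rb‖R_L = (962 × 1230) / (962 + 1230) = 539.8 kΩ.
V_out = 30.7 × 539.8 / (56.0 + 539.8) = 30.7 × 539.8/595.8 = 27.8 V.

V_out ≈ 27.8 V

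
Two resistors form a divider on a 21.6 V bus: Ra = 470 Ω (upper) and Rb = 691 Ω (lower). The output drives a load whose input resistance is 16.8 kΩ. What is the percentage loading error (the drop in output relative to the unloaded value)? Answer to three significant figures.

1.64 %

The divider's output (Thévenin) resistance is Ra‖Rb = 279.7 Ω.
Fractional drop under load = R_th/(R_th + R_L) = 279.7 / (279.7 + 16800) = 0.01638.
So the output falls by 1.64 %.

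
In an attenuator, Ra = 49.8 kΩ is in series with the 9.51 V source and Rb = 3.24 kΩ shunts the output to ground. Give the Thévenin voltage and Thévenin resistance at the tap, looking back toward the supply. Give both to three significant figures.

V_th = 0.581 V, R_th = 3.04 kΩ

V_th is the open-circuit tap voltage: 9.51 × 3.24/(49.8 + 3.24) = 0.581 V.
With the supply zeroed, Ra and Rb appear in parallel from the tap: R_th = Ra‖Rb = (49.8 × 3.24)/53.04 = 3.04 kΩ.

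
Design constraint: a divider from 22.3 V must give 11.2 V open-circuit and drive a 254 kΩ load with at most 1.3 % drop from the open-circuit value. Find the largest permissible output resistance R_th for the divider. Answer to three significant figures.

Loading drop = R_th/(R_th + R_L) ≤ 0.0130, so R_th ≤ R_L · ε/(1−ε) = 254 kΩ × 0.0130/0.9870 = 3.35 kΩ.
(Any R1, R2 with R2/(R1+R2) = 0.502 and R1‖R2 ≤ 3.35 kΩ will meet the spec.)

R_th ≤ 3.35 kΩ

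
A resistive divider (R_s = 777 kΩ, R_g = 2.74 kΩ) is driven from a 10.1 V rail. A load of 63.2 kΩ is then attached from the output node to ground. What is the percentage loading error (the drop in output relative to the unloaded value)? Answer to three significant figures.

4.14 %

The divider's output (Thévenin) resistance is R_s‖R_g = 2.730 kΩ.
Fractional drop under load = R_th/(R_th + R_L) = 2.730 / (2.730 + 63.2) = 0.04141.
So the output falls by 4.14 %.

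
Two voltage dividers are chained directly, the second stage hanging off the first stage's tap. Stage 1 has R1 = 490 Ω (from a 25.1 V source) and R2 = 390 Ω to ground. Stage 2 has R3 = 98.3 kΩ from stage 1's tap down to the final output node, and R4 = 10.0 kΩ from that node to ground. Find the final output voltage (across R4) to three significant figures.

Stage 2 presents R3+R4 = 108300 Ω as a load on stage 1's tap.
Stage 1's lower leg becomes R2‖(R3+R4) = 388.6 Ω, so V_mid = 25.1 × 388.6/878.6 = 11.10 V.
Stage 2 is itself unloaded: V_out = V_mid × R4/(R3+R4) = 11.10 × 10000/108300 = 1.03 V.

V_out ≈ 1.03 V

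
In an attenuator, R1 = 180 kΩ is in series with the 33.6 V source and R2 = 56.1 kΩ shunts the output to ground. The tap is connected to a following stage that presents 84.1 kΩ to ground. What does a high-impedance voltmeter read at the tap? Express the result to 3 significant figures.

V_out ≈ 5.29 V

The load sits in parallel with R2: R2‖R_L = (56.1 × 84.1) / (56.1 + 84.1) = 33.65 kΩ.
V_out = 33.6 × 33.65 / (180 + 33.65) = 33.6 × 33.65/213.7 = 5.29 V.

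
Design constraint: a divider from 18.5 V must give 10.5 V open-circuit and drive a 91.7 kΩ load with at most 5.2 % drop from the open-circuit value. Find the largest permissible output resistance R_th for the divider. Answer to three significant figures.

Loading drop = R_th/(R_th + R_L) ≤ 0.0520, so R_th ≤ R_L · ε/(1−ε) = 91.7 kΩ × 0.0520/0.9480 = 5.03 kΩ.

R_th ≤ 5.03 kΩ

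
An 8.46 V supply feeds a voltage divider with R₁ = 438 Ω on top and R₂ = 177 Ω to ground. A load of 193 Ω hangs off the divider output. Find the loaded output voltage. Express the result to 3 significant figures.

The load sits in parallel with R₂: R₂‖R_L = (177 × 193) / (177 + 193) = 92.33 Ω.
V_out = 8.46 × 92.33 / (438 + 92.33) = 8.46 × 92.33/530.3 = 1.47 V.

V_out ≈ 1.47 V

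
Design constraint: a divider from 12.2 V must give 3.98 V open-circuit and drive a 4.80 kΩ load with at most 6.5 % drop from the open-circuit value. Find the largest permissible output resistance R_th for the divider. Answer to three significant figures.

R_th ≤ 334 Ω

Loading drop = R_th/(R_th + R_L) ≤ 0.0650, so R_th ≤ R_L · ε/(1−ε) = 4.80 kΩ × 0.0650/0.9350 = 334 Ω.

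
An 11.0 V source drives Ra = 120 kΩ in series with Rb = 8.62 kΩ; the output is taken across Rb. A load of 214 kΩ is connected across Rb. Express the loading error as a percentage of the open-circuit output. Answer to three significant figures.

The divider's output (Thévenin) resistance is Ra‖Rb = 8.042 kΩ.
Fractional drop under load = R_th/(R_th + R_L) = 8.042 / (8.042 + 214) = 0.03622.
So the output falls by 3.62 %.

3.62 %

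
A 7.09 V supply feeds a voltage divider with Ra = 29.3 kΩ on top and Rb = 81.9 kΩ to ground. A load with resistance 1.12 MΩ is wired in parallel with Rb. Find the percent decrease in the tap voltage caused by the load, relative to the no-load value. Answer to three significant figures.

The divider's output (Thévenin) resistance is Ra‖Rb = 21.58 kΩ.
Fractional drop under load = R_th/(R_th + R_L) = 21.58 / (21.58 + 1120) = 0.01890.
So the output falls by 1.89 %.

1.89 %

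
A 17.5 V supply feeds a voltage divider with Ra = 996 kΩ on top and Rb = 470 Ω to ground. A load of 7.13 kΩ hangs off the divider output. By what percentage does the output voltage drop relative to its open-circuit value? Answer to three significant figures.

6.18 %

The divider's output (Thévenin) resistance is Ra‖Rb = 469.8 Ω.
Fractional drop under load = R_th/(R_th + R_L) = 469.8 / (469.8 + 7130) = 0.06181.
So the output falls by 6.18 %.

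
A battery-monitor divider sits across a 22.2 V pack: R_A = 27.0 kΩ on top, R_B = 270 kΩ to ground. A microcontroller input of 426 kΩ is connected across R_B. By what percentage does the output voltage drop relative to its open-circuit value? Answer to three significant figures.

The divider's output (Thévenin) resistance is R_A‖R_B = 24.55 kΩ.
Fractional drop under load = R_th/(R_th + R_L) = 24.55 / (24.55 + 426) = 0.05448.
So the output falls by 5.45 %.

5.45 %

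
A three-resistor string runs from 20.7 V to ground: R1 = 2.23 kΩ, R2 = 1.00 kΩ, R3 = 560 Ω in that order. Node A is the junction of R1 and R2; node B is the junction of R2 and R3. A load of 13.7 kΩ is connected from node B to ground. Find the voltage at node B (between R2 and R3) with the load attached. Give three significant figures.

At node B, R3 is in parallel with the load: R3‖R_L = 538.0 Ω.
Below node A the resistance is R2 + (R3‖R_L) = 1538 Ω, so V_A = 20.7 × 1538/3768 = 8.449 V.
Then V_B = V_A × (R3‖R_L)/(R2 + R3‖R_L) = 8.449 × 538.0/1538 = 2.96 V.

V ≈ 2.96 V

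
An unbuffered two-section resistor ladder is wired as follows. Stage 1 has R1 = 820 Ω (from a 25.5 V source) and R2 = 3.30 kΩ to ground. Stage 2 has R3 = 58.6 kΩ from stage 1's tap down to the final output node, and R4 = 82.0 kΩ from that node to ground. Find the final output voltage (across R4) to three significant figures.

V_out ≈ 11.9 V

Stage 2 presents R3+R4 = 140600 Ω as a load on stage 1's tap.
Stage 1's lower leg becomes R2‖(R3+R4) = 3224 Ω, so V_mid = 25.5 × 3224/4044 = 20.33 V.
Stage 2 is itself unloaded: V_out = V_mid × R4/(R3+R4) = 20.33 × 82000/140600 = 11.9 V.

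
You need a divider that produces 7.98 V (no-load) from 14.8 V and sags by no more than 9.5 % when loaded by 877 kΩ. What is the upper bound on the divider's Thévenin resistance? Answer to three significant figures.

R_th ≤ 92.1 kΩ

Loading drop = R_th/(R_th + R_L) ≤ 0.0950, so R_th ≤ R_L · ε/(1−ε) = 877 kΩ × 0.0950/0.9050 = 92.1 kΩ.
(Any R1, R2 with R2/(R1+R2) = 0.539 and R1‖R2 ≤ 92.1 kΩ will meet the spec.)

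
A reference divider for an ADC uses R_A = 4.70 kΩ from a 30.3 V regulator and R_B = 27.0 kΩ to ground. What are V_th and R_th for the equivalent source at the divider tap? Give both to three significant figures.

V_th is the open-circuit tap voltage: 30.3 × 27.0/(4.70 + 27.0) = 25.8 V.
With the supply zeroed, R_A and R_B appear in parallel from the tap: R_th = R_A‖R_B = (4.70 × 27.0)/31.70 = 4.00 kΩ.

V_th = 25.8 V, R_th = 4.00 kΩ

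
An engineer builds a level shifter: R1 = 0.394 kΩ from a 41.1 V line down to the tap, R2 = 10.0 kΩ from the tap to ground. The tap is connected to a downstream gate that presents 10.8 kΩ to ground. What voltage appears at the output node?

The load sits in parallel with R2: R2‖R_L = (10000 × 10800) / (10000 + 10800) = 5192 Ω.
V_out = 41.1 × 5192 / (394 + 5192) = 41.1 × 5192/5586 = 38.2 V.

V_out ≈ 38.2 V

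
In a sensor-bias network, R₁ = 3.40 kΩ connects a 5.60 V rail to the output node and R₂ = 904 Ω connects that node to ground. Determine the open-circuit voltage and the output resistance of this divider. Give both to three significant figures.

V_th = 1.18 V, R_th = 714 Ω

V_th is the open-circuit tap voltage: 5.60 × 904/(3400 + 904) = 1.18 V.
With the supply zeroed, R₁ and R₂ appear in parallel from the tap: R_th = R₁‖R₂ = (3400 × 904)/4304 = 714 Ω.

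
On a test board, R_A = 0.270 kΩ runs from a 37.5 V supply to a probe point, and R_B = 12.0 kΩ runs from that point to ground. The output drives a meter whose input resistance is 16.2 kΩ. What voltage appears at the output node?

V_out ≈ 36.1 V

The load sits in parallel with R_B: R_B‖R_L = (12000 × 16200) / (12000 + 16200) = 6894 Ω.
V_out = 37.5 × 6894 / (270 + 6894) = 37.5 × 6894/7164 = 36.1 V.
(Unloaded it would have been 36.7 V.)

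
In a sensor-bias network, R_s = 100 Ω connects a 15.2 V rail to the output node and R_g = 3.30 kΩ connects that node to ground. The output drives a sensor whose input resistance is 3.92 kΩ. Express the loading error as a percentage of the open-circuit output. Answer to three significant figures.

The divider's output (Thévenin) resistance is R_s‖R_g = 97.06 Ω.
Fractional drop under load = R_th/(R_th + R_L) = 97.06 / (97.06 + 3920) = 0.02416.
So the output falls by 2.42 %.

2.42 %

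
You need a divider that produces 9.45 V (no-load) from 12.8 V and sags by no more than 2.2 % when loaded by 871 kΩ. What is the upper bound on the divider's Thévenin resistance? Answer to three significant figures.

Loading drop = R_th/(R_th + R_L) ≤ 0.0220, so R_th ≤ R_L · ε/(1−ε) = 871 kΩ × 0.0220/0.9780 = 19.6 kΩ.
(Any R1, R2 with R2/(R1+R2) = 0.738 and R1‖R2 ≤ 19.6 kΩ will meet the spec.)

R_th ≤ 19.6 kΩ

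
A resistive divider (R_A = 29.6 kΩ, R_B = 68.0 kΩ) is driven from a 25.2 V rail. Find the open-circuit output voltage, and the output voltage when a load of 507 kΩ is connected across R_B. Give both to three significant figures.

Unloaded: 17.6 V; loaded: 16.9 V

Open-circuit: V = 25.2 × 68.0/(29.6 + 68.0) = 17.6 V.
With the load, R_B becomes R_B‖R_L = 59.96 kΩ, so V = 25.2 × 59.96/89.56 = 16.9 V.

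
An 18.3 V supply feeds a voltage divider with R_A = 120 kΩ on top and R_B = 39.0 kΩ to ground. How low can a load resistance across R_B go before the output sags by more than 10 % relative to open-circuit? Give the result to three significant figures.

Output resistance R_th = R_A‖R_B = (120 × 39.0)/159.0 = 29.43 kΩ.
The fractional drop is R_th/(R_th + R_L); requiring this ≤ 0.100 gives R_L ≥ R_th(1/0.100 − 1) = 29.43 × 9.000 = 265 kΩ.

R_L(min) ≈ 265 kΩ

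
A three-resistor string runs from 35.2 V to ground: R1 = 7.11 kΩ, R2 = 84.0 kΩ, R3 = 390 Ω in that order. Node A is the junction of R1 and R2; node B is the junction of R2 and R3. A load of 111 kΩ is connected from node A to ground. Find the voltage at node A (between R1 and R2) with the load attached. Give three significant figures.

Below node A the series string R2+R3 = 84390 Ω sits in parallel with the 111000 Ω load: 47940 Ω.
V_A = 35.2 × 47940/(7110 + 47940) = 30.7 V.

V ≈ 30.7 V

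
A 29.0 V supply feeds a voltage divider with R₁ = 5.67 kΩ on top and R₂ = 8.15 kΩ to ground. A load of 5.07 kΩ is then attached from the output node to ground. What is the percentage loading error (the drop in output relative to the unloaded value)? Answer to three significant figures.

The divider's output (Thévenin) resistance is R₁‖R₂ = 3.344 kΩ.
Fractional drop under load = R_th/(R_th + R_L) = 3.344 / (3.344 + 5.07) = 0.3974.
So the output falls by 39.7 %.

39.7 %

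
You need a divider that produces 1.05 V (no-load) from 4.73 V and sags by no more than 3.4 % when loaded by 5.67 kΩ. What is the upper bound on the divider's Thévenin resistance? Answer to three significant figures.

R_th ≤ 200 Ω

Loading drop = R_th/(R_th + R_L) ≤ 0.0340, so R_th ≤ R_L · ε/(1−ε) = 5.67 kΩ × 0.0340/0.9660 = 200 Ω.
(Any R1, R2 with R2/(R1+R2) = 0.222 and R1‖R2 ≤ 200 Ω will meet the spec.)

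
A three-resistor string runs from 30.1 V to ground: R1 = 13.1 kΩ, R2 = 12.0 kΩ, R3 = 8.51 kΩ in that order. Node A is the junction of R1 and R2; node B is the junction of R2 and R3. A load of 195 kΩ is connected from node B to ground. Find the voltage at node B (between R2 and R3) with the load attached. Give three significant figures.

V ≈ 7.38 V

At node B, R3 is in parallel with the load: R3‖R_L = 8.154 kΩ.
Below node A the resistance is R2 + (R3‖R_L) = 20.15 kΩ, so V_A = 30.1 × 20.15/33.25 = 18.24 V.
Then V_B = V_A × (R3‖R_L)/(R2 + R3‖R_L) = 18.24 × 8.154/20.15 = 7.38 V.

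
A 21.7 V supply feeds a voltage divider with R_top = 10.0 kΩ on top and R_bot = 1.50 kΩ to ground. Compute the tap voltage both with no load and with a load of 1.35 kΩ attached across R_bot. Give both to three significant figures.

Open-circuit: V = 21.7 × 1.50/(10.0 + 1.50) = 2.83 V.
With the load, R_bot becomes R_bot‖R_L = 0.7105 kΩ, so V = 21.7 × 0.7105/10.71 = 1.44 V.

Unloaded: 2.83 V; loaded: 1.44 V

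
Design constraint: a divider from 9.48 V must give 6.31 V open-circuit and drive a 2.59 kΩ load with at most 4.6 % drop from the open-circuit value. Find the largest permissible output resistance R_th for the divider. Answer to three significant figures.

Loading drop = R_th/(R_th + R_L) ≤ 0.0460, so R_th ≤ R_L · ε/(1−ε) = 2.59 kΩ × 0.0460/0.9540 = 125 Ω.
(Any R1, R2 with R2/(R1+R2) = 0.666 and R1‖R2 ≤ 125 Ω will meet the spec.)

R_th ≤ 125 Ω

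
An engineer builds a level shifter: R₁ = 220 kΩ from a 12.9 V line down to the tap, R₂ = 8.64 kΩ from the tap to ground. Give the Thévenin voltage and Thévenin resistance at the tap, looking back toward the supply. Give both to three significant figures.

V_th is the open-circuit tap voltage: 12.9 × 8.64/(220 + 8.64) = 0.487 V.
With the supply zeroed, R₁ and R₂ appear in parallel from the tap: R_th = R₁‖R₂ = (220 × 8.64)/228.6 = 8.31 kΩ.

V_th = 0.487 V, R_th = 8.31 kΩ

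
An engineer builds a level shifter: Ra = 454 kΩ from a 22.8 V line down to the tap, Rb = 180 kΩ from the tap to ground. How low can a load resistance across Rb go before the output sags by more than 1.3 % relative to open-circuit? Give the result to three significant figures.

R_L(min) ≈ 9.79 MΩ

Output resistance R_th = Ra‖Rb = (454 × 180)/634.0 = 128.9 kΩ.
The fractional drop is R_th/(R_th + R_L); requiring this ≤ 0.0130 gives R_L ≥ R_th(1/0.0130 − 1) = 128.9 × 75.92 = 9.79 MΩ.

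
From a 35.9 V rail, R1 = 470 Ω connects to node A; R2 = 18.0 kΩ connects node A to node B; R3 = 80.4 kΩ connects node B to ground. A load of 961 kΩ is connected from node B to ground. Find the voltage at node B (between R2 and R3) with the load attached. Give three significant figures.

V ≈ 28.7 V

At node B, R3 is in parallel with the load: R3‖R_L = 74190 Ω.
Below node A the resistance is R2 + (R3‖R_L) = 92190 Ω, so V_A = 35.9 × 92190/92660 = 35.72 V.
Then V_B = V_A × (R3‖R_L)/(R2 + R3‖R_L) = 35.72 × 74190/92190 = 28.7 V.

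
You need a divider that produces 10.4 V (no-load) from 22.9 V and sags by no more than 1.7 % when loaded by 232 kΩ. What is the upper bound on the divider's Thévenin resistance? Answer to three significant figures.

Loading drop = R_th/(R_th + R_L) ≤ 0.0170, so R_th ≤ R_L · ε/(1−ε) = 232 kΩ × 0.0170/0.9830 = 4.01 kΩ.
(Any R1, R2 with R2/(R1+R2) = 0.454 and R1‖R2 ≤ 4.01 kΩ will meet the spec.)

R_th ≤ 4.01 kΩ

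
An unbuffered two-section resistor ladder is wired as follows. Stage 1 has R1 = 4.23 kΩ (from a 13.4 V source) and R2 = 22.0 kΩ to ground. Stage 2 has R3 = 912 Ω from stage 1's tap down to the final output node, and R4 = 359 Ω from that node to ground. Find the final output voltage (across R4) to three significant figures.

V_out ≈ 0.837 V

Stage 2 presents R3+R4 = 1271 Ω as a load on stage 1's tap.
Stage 1's lower leg becomes R2‖(R3+R4) = 1202 Ω, so V_mid = 13.4 × 1202/5432 = 2.964 V.
Stage 2 is itself unloaded: V_out = V_mid × R4/(R3+R4) = 2.964 × 359/1271 = 0.837 V.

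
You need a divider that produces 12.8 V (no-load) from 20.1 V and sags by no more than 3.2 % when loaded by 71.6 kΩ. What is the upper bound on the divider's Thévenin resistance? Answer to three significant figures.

Loading drop = R_th/(R_th + R_L) ≤ 0.0320, so R_th ≤ R_L · ε/(1−ε) = 71.6 kΩ × 0.0320/0.9680 = 2.37 kΩ.

R_th ≤ 2.37 kΩ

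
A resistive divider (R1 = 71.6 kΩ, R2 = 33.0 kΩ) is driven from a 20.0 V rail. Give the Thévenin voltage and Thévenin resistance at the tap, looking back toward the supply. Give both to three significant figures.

V_th = 6.31 V, R_th = 22.6 kΩ

V_th is the open-circuit tap voltage: 20.0 × 33.0/(71.6 + 33.0) = 6.31 V.
With the supply zeroed, R1 and R2 appear in parallel from the tap: R_th = R1‖R2 = (71.6 × 33.0)/104.6 = 22.6 kΩ.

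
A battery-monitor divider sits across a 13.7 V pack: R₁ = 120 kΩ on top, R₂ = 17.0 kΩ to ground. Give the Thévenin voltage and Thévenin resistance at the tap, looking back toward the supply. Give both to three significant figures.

V_th is the open-circuit tap voltage: 13.7 × 17.0/(120 + 17.0) = 1.70 V.
With the supply zeroed, R₁ and R₂ appear in parallel from the tap: R_th = R₁‖R₂ = (120 × 17.0)/137.0 = 14.9 kΩ.

V_th = 1.70 V, R_th = 14.9 kΩ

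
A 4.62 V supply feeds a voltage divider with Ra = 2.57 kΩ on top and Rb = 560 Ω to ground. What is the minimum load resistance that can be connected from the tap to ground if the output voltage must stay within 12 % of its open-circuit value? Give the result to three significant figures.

Output resistance R_th = Ra‖Rb = (2570 × 560)/3130 = 459.8 Ω.
The fractional drop is R_th/(R_th + R_L); requiring this ≤ 0.120 gives R_L ≥ R_th(1/0.120 − 1) = 459.8 × 7.333 = 3.37 kΩ.

R_L(min) ≈ 3.37 kΩ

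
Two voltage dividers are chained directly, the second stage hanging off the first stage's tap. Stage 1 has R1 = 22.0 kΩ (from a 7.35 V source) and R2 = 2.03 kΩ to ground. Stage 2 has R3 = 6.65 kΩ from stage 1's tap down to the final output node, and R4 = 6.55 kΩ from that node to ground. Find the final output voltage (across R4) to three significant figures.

Stage 2 presents R3+R4 = 13.20 kΩ as a load on stage 1's tap.
Stage 1's lower leg becomes R2‖(R3+R4) = 1.759 kΩ, so V_mid = 7.35 × 1.759/23.76 = 0.5443 V.
Stage 2 is itself unloaded: V_out = V_mid × R4/(R3+R4) = 0.5443 × 6.55/13.20 = 0.270 V.

V_out ≈ 0.270 V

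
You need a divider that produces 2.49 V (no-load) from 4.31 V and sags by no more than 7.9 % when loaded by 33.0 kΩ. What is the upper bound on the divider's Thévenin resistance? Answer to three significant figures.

R_th ≤ 2.83 kΩ

Loading drop = R_th/(R_th + R_L) ≤ 0.0790, so R_th ≤ R_L · ε/(1−ε) = 33.0 kΩ × 0.0790/0.9210 = 2.83 kΩ.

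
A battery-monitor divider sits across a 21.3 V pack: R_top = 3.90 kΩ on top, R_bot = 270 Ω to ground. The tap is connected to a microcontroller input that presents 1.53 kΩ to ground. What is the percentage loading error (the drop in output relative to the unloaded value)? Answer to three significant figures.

14.2 %

The divider's output (Thévenin) resistance is R_top‖R_bot = 252.5 Ω.
Fractional drop under load = R_th/(R_th + R_L) = 252.5 / (252.5 + 1530) = 0.1417.
So the output falls by 14.2 %.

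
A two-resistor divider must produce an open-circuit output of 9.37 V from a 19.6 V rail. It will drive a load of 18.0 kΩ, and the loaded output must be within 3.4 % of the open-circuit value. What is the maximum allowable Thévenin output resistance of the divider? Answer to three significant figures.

Loading drop = R_th/(R_th + R_L) ≤ 0.0340, so R_th ≤ R_L · ε/(1−ε) = 18.0 kΩ × 0.0340/0.9660 = 634 Ω.

R_th ≤ 634 Ω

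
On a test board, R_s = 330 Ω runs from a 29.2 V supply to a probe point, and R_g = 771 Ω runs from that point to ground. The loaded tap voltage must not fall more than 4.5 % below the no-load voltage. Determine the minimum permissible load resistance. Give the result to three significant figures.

R_L(min) ≈ 4.90 kΩ

Output resistance R_th = R_s‖R_g = (330 × 771)/1101 = 231.1 Ω.
The fractional drop is R_th/(R_th + R_L); requiring this ≤ 0.0450 gives R_L ≥ R_th(1/0.0450 − 1) = 231.1 × 21.22 = 4.90 kΩ.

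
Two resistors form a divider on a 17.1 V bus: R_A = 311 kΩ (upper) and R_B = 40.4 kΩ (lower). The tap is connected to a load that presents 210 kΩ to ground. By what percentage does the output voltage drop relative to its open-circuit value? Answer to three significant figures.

Unloaded V = 17.1 × 40.4/351.4 = 1.9660 V.
Loaded: R_B‖R_L = 33.88 kΩ, giving V = 17.1 × 33.88/344.9 = 1.6799 V.
Drop = (1.9660 − 1.6799) / 1.9660 = 14.5 %.

14.5 %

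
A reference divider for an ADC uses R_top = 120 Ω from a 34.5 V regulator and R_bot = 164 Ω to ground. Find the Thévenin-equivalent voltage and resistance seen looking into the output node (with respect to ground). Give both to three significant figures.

V_th = 19.9 V, R_th = 69.3 Ω

V_th is the open-circuit tap voltage: 34.5 × 164/(120 + 164) = 19.9 V.
With the supply zeroed, R_top and R_bot appear in parallel from the tap: R_th = R_top‖R_bot = (120 × 164)/284.0 = 69.3 Ω.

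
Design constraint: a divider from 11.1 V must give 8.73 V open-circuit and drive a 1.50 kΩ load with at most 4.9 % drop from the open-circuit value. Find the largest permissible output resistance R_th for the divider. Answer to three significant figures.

Loading drop = R_th/(R_th + R_L) ≤ 0.0490, so R_th ≤ R_L · ε/(1−ε) = 1.50 kΩ × 0.0490/0.9510 = 77.3 Ω.
(Any R1, R2 with R2/(R1+R2) = 0.786 and R1‖R2 ≤ 77.3 Ω will meet the spec.)

R_th ≤ 77.3 Ω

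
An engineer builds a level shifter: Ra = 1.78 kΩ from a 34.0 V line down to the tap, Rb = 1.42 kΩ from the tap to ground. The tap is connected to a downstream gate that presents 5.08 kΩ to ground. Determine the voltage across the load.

The load sits in parallel with Rb: Rb‖R_L = (1.42 × 5.08) / (1.42 + 5.08) = 1.110 kΩ.
V_out = 34.0 × 1.110 / (1.78 + 1.110) = 34.0 × 1.110/2.890 = 13.1 V.
(Unloaded it would have been 15.1 V.)

V_out ≈ 13.1 V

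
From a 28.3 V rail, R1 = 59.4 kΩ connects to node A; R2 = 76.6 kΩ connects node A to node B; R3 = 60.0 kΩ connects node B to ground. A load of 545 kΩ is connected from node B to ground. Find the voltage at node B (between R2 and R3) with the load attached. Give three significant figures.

V ≈ 8.05 V

At node B, R3 is in parallel with the load: R3‖R_L = 54.05 kΩ.
Below node A the resistance is R2 + (R3‖R_L) = 130.6 kΩ, so V_A = 28.3 × 130.6/190.0 = 19.45 V.
Then V_B = V_A × (R3‖R_L)/(R2 + R3‖R_L) = 19.45 × 54.05/130.6 = 8.05 V.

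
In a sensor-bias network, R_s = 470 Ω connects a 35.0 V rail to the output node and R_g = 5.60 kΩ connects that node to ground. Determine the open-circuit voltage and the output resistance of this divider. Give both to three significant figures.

V_th = 32.3 V, R_th = 434 Ω

V_th is the open-circuit tap voltage: 35.0 × 5600/(470 + 5600) = 32.3 V.
With the supply zeroed, R_s and R_g appear in parallel from the tap: R_th = R_s‖R_g = (470 × 5600)/6070 = 434 Ω.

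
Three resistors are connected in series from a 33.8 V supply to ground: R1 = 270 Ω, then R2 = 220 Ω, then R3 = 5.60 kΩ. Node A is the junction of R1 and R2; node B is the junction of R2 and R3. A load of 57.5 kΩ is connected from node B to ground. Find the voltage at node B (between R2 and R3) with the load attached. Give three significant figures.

At node B, R3 is in parallel with the load: R3‖R_L = 5103 Ω.
Below node A the resistance is R2 + (R3‖R_L) = 5323 Ω, so V_A = 33.8 × 5323/5593 = 32.17 V.
Then V_B = V_A × (R3‖R_L)/(R2 + R3‖R_L) = 32.17 × 5103/5323 = 30.8 V.

V ≈ 30.8 V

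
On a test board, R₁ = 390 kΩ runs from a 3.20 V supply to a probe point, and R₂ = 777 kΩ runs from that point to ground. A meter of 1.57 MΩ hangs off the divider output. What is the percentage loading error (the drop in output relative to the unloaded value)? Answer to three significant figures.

14.2 %

Unloaded V = 3.20 × 777/1167 = 2.1306 V.
Loaded: R₂‖R_L = 519.8 kΩ, giving V = 3.20 × 519.8/909.8 = 1.8282 V.
Drop = (2.1306 − 1.8282) / 2.1306 = 14.2 %.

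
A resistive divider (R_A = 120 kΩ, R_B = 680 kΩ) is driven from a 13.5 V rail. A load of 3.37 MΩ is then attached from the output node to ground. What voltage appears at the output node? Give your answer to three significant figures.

The load sits in parallel with R_B: R_B‖R_L = (680 × 3370) / (680 + 3370) = 565.8 kΩ.
V_out = 13.5 × 565.8 / (120 + 565.8) = 13.5 × 565.8/685.8 = 11.1 V.

V_out ≈ 11.1 V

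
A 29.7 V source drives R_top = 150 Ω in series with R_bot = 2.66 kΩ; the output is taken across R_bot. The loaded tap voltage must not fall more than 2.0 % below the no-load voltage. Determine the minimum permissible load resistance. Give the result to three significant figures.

Output resistance R_th = R_top‖R_bot = (150 × 2660)/2810 = 142.0 Ω.
The fractional drop is R_th/(R_th + R_L); requiring this ≤ 0.0200 gives R_L ≥ R_th(1/0.0200 − 1) = 142.0 × 49.00 = 6.96 kΩ.

R_L(min) ≈ 6.96 kΩ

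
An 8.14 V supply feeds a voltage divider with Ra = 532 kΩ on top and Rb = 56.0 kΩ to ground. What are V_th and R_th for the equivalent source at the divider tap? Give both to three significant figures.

V_th = 0.775 V, R_th = 50.7 kΩ

V_th is the open-circuit tap voltage: 8.14 × 56.0/(532 + 56.0) = 0.775 V.
With the supply zeroed, Ra and Rb appear in parallel from the tap: R_th = Ra‖Rb = (532 × 56.0)/588.0 = 50.7 kΩ.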